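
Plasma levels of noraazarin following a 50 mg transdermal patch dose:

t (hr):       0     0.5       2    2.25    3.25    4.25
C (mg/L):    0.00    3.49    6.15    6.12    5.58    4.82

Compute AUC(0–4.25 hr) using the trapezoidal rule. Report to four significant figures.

AUC = 20.69 mg/L·hr

Trapezoidal AUC_0→4.25:
  [0→0.5]: (0.00+3.49)/2 × 0.5 = 0.8725
  [0.5→2]: (3.49+6.15)/2 × 1.5 = 7.23
  [2→2.25]: (6.15+6.12)/2 × 0.25 = 1.53375
  [2.25→3.25]: (6.12+5.58)/2 × 1 = 5.85
  [3.25→4.25]: (5.58+4.82)/2 × 1 = 5.2
  Sum = 20.68625 mg/L·hr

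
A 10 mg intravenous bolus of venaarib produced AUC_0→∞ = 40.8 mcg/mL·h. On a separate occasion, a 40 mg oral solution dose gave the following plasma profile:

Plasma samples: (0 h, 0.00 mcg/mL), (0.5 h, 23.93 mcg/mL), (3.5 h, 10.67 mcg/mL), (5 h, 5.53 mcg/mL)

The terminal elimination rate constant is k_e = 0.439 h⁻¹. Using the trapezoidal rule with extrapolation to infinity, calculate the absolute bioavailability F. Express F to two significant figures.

F = 0.51

Trapezoidal AUC_0→5 (oral solution):
  [0→0.5]: (0.00+23.93)/2 × 0.5 = 5.9825
  [0.5→3.5]: (23.93+10.67)/2 × 3 = 51.9
  [3.5→5]: (10.67+5.53)/2 × 1.5 = 12.15
  Sum = 70.0325 mcg/mL·h
Tail: C_last/k_e = 5.53/0.439 = 12.597
AUC_0→∞ (oral solution) = 70.0325 + 12.597 = 82.6295 mcg/mL·h
F = (AUC_ev/D_ev)/(AUC_iv/D_iv) = (82.6295/40)/(40.8/10) = 2.0657375/4.08 = 0.5063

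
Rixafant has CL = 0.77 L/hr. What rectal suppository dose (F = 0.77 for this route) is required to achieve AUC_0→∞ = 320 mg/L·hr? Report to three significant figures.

Dose = CL × AUC_0→∞ / F
     = 0.77 × 320 / 0.77 = 320 mg

Dose = 320 mg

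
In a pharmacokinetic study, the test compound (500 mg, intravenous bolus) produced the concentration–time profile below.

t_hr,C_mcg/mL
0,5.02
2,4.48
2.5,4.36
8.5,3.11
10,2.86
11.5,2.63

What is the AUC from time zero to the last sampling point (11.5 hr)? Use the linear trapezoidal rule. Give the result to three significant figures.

Trapezoidal AUC_0→11.5:
  [0→2]: (5.02+4.48)/2 × 2 = 9.5
  [2→2.5]: (4.48+4.36)/2 × 0.5 = 2.21
  [2.5→8.5]: (4.36+3.11)/2 × 6 = 22.41
  [8.5→10]: (3.11+2.86)/2 × 1.5 = 4.4775
  [10→11.5]: (2.86+2.63)/2 × 1.5 = 4.1175
  Sum = 42.715 mcg/mL·hr

AUC = 42.7 mcg/mL·hr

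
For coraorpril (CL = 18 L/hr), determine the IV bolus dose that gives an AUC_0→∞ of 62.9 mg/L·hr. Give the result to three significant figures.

Dose = 1130 mg

Dose_iv = CL × AUC_0→∞
     = 18 × 62.9 = 1132.2 mg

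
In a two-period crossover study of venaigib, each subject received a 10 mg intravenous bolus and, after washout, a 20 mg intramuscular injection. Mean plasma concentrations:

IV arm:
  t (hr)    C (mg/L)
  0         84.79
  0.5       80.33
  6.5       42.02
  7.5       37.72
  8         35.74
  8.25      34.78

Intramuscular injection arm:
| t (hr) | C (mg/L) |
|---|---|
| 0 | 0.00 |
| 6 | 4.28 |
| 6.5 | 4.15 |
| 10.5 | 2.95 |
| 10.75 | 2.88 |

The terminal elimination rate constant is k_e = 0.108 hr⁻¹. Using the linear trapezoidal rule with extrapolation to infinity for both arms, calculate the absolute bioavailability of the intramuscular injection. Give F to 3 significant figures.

F = 0.0355

Trapezoidal AUC_0→8.25 (IV):
  [0→0.5]: (84.79+80.33)/2 × 0.5 = 41.28
  [0.5→6.5]: (80.33+42.02)/2 × 6 = 367.05
  [6.5→7.5]: (42.02+37.72)/2 × 1 = 39.87
  [7.5→8]: (37.72+35.74)/2 × 0.5 = 18.365
  [8→8.25]: (35.74+34.78)/2 × 0.25 = 8.815
  Sum = 475.38 mg/L·hr
IV tail: 34.78/0.108 = 322.037; AUC_iv,0→∞ = 475.38 + 322.037 = 797.417 mg/L·hr
Trapezoidal AUC_0→10.75 (intramuscular injection):
  [0→6]: (0.00+4.28)/2 × 6 = 12.84
  [6→6.5]: (4.28+4.15)/2 × 0.5 = 2.1075
  [6.5→10.5]: (4.15+2.95)/2 × 4 = 14.2
  [10.5→10.75]: (2.95+2.88)/2 × 0.25 = 0.72875
  Sum = 29.87625 mg/L·hr
intramuscular injection tail: 2.88/0.108 = 26.667; AUC_ev,0→∞ = 29.87625 + 26.667 = 56.54325 mg/L·hr
F = (AUC_ev/D_ev)/(AUC_iv/D_iv) = (56.54325/20)/(797.417/10) = 2.8271625/79.7417 = 0.0355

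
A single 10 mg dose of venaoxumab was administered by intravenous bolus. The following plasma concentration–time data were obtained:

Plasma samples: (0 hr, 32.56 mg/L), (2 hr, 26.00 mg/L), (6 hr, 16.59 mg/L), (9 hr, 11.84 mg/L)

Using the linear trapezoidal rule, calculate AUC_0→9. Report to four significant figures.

AUC = 186.4 mg/L·hr

Trapezoidal AUC_0→9:
  [0→2]: (32.56+26.00)/2 × 2 = 58.56
  [2→6]: (26.00+16.59)/2 × 4 = 85.18
  [6→9]: (16.59+11.84)/2 × 3 = 42.645
  Sum = 186.385 mg/L·hr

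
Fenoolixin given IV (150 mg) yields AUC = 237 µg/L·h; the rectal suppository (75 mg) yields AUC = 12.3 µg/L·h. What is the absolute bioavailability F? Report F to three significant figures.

F = (AUC_ev / D_ev) / (AUC_iv / D_iv)
  = (12.3/75) / (237/150)
  = 0.164 / 1.58 = 0.1038

F = 0.104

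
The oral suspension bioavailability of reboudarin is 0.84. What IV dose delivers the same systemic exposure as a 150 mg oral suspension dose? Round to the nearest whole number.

D_iv = 126 mg

Systemic exposure from an extravascular dose = F × D_ev, so the equivalent IV dose is F × D_ev.
D_iv = F × D_ev = 0.84 × 150 = 126 mg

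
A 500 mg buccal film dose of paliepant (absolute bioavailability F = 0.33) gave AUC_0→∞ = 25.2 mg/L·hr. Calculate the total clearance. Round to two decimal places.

CL = F × Dose / AUC_0→∞
   = 0.33 × 500 / 25.2 = 6.54762 L/hr

CL = 6.55 L/hr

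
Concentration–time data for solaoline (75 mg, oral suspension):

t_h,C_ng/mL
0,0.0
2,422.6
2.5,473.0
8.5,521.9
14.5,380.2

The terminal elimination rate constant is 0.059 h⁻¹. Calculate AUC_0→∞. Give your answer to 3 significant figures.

Trapezoidal AUC_0→14.5:
  [0→2]: (0.0+422.6)/2 × 2 = 422.6
  [2→2.5]: (422.6+473.0)/2 × 0.5 = 223.9
  [2.5→8.5]: (473.0+521.9)/2 × 6 = 2984.7
  [8.5→14.5]: (521.9+380.2)/2 × 6 = 2706.3
  Sum = 6337.5 ng/mL·h
Extrapolated tail: C_last / k_e = 380.2 / 0.059 = 6444.068
AUC_0→∞ = 6337.5 + 6444.068 = 12781.568 ng/mL·h

AUC = 12800 ng/mL·h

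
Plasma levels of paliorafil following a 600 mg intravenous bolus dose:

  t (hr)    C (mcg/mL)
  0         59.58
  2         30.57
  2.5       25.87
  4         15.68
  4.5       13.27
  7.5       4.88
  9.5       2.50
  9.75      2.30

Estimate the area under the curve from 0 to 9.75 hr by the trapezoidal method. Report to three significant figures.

Trapezoidal AUC_0→9.75:
  [0→2]: (59.58+30.57)/2 × 2 = 90.15
  [2→2.5]: (30.57+25.87)/2 × 0.5 = 14.11
  [2.5→4]: (25.87+15.68)/2 × 1.5 = 31.1625
  [4→4.5]: (15.68+13.27)/2 × 0.5 = 7.2375
  [4.5→7.5]: (13.27+4.88)/2 × 3 = 27.225
  [7.5→9.5]: (4.88+2.50)/2 × 2 = 7.38
  [9.5→9.75]: (2.50+2.30)/2 × 0.25 = 0.6
  Sum = 177.865 mcg/mL·hr

AUC = 178 mcg/mL·hr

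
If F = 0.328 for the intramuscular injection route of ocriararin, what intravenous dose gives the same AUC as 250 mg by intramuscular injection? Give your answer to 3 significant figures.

Systemic exposure from an extravascular dose = F × D_ev, so the equivalent IV dose is F × D_ev.
D_iv = F × D_ev = 0.328 × 250 = 82 mg

D_iv = 82.0 mg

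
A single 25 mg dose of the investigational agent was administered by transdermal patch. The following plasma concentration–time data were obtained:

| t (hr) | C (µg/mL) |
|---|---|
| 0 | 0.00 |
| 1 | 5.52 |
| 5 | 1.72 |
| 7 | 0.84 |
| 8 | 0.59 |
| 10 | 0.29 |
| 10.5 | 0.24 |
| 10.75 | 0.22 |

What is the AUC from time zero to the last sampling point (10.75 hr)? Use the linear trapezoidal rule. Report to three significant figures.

Trapezoidal AUC_0→10.75:
  [0→1]: (0.00+5.52)/2 × 1 = 2.76
  [1→5]: (5.52+1.72)/2 × 4 = 14.48
  [5→7]: (1.72+0.84)/2 × 2 = 2.56
  [7→8]: (0.84+0.59)/2 × 1 = 0.715
  [8→10]: (0.59+0.29)/2 × 2 = 0.88
  [10→10.5]: (0.29+0.24)/2 × 0.5 = 0.1325
  [10.5→10.75]: (0.24+0.22)/2 × 0.25 = 0.0575
  Sum = 21.585 µg/mL·hr

AUC = 21.6 µg/mL·hr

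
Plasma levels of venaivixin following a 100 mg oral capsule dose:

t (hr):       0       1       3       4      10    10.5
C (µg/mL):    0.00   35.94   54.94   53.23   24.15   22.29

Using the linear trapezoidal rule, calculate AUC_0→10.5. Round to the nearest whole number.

AUC = 407 µg/mL·hr

Trapezoidal AUC_0→10.5:
  [0→1]: (0.00+35.94)/2 × 1 = 17.97
  [1→3]: (35.94+54.94)/2 × 2 = 90.88
  [3→4]: (54.94+53.23)/2 × 1 = 54.085
  [4→10]: (53.23+24.15)/2 × 6 = 232.14
  [10→10.5]: (24.15+22.29)/2 × 0.5 = 11.61
  Sum = 406.685 µg/mL·hr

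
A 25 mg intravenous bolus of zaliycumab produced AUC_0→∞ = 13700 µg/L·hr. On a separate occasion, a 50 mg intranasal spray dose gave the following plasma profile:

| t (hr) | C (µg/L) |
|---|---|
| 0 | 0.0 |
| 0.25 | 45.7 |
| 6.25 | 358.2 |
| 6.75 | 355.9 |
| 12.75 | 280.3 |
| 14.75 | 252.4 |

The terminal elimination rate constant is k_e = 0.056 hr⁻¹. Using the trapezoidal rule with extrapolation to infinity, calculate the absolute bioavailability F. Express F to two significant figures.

Trapezoidal AUC_0→14.75 (intranasal spray):
  [0→0.25]: (0.0+45.7)/2 × 0.25 = 5.7125
  [0.25→6.25]: (45.7+358.2)/2 × 6 = 1211.7
  [6.25→6.75]: (358.2+355.9)/2 × 0.5 = 178.525
  [6.75→12.75]: (355.9+280.3)/2 × 6 = 1908.6
  [12.75→14.75]: (280.3+252.4)/2 × 2 = 532.7
  Sum = 3837.2375 µg/L·hr
Tail: C_last/k_e = 252.4/0.056 = 4507.143
AUC_0→∞ (intranasal spray) = 3837.2375 + 4507.143 = 8344.3805 µg/L·hr
F = (AUC_ev/D_ev)/(AUC_iv/D_iv) = (8344.3805/50)/(13700/25) = 166.88761/548 = 0.3045

F = 0.30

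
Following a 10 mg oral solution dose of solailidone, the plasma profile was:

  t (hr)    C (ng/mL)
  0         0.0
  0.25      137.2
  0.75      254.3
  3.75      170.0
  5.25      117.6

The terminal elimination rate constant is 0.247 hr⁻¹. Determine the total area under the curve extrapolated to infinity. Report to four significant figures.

Trapezoidal AUC_0→5.25:
  [0→0.25]: (0.0+137.2)/2 × 0.25 = 17.15
  [0.25→0.75]: (137.2+254.3)/2 × 0.5 = 97.875
  [0.75→3.75]: (254.3+170.0)/2 × 3 = 636.45
  [3.75→5.25]: (170.0+117.6)/2 × 1.5 = 215.7
  Sum = 967.175 ng/mL·hr
Extrapolated tail: C_last / k_e = 117.6 / 0.247 = 476.113
AUC_0→∞ = 967.175 + 476.113 = 1443.288 ng/mL·hr

AUC = 1443 ng/mL·hr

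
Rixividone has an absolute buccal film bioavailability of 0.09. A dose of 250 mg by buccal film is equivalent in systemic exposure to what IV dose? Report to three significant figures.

Systemic exposure from an extravascular dose = F × D_ev, so the equivalent IV dose is F × D_ev.
D_iv = F × D_ev = 0.09 × 250 = 22.5 mg

D_iv = 22.5 mg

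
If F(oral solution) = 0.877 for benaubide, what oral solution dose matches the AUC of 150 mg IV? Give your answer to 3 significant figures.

For equal systemic exposure: F × D_ev = D_iv
D_ev = D_iv / F = 150 / 0.877 = 171.038 mg

D_oral = 171 mg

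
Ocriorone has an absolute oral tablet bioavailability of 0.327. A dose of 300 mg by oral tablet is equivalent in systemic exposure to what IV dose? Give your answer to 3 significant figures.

D_iv = 98.1 mg

Systemic exposure from an extravascular dose = F × D_ev, so the equivalent IV dose is F × D_ev.
D_iv = F × D_ev = 0.327 × 300 = 98.1 mg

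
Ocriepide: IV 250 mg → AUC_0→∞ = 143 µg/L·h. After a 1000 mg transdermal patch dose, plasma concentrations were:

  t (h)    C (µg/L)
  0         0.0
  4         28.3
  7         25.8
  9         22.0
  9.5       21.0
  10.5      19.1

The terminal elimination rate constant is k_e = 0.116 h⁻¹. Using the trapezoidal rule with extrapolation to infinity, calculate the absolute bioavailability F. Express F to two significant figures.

F = 0.67

Trapezoidal AUC_0→10.5 (transdermal patch):
  [0→4]: (0.0+28.3)/2 × 4 = 56.6
  [4→7]: (28.3+25.8)/2 × 3 = 81.15
  [7→9]: (25.8+22.0)/2 × 2 = 47.8
  [9→9.5]: (22.0+21.0)/2 × 0.5 = 10.75
  [9.5→10.5]: (21.0+19.1)/2 × 1 = 20.05
  Sum = 216.35 µg/L·h
Tail: C_last/k_e = 19.1/0.116 = 164.655
AUC_0→∞ (transdermal patch) = 216.35 + 164.655 = 381.005 µg/L·h
F = (AUC_ev/D_ev)/(AUC_iv/D_iv) = (381.005/1000)/(143/250) = 0.381005/0.572 = 0.6661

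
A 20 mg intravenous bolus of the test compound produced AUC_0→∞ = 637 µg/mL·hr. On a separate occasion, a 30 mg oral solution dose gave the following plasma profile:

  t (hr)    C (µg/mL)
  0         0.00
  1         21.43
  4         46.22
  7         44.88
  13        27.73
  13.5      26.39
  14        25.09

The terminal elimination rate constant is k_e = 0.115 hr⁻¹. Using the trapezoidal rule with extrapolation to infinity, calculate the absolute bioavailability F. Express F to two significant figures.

F = 0.74

Trapezoidal AUC_0→14 (oral solution):
  [0→1]: (0.00+21.43)/2 × 1 = 10.715
  [1→4]: (21.43+46.22)/2 × 3 = 101.475
  [4→7]: (46.22+44.88)/2 × 3 = 136.65
  [7→13]: (44.88+27.73)/2 × 6 = 217.83
  [13→13.5]: (27.73+26.39)/2 × 0.5 = 13.53
  [13.5→14]: (26.39+25.09)/2 × 0.5 = 12.87
  Sum = 493.07 µg/mL·hr
Tail: C_last/k_e = 25.09/0.115 = 218.174
AUC_0→∞ (oral solution) = 493.07 + 218.174 = 711.244 µg/mL·hr
F = (AUC_ev/D_ev)/(AUC_iv/D_iv) = (711.244/30)/(637/20) = 23.7081/31.85 = 0.7444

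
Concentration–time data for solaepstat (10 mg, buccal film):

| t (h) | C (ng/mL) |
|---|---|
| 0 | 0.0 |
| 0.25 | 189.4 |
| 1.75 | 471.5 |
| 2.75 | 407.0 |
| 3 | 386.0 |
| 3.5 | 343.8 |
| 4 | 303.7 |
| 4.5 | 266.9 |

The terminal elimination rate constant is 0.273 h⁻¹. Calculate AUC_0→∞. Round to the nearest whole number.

AUC = 2522 ng/mL·h

Trapezoidal AUC_0→4.5:
  [0→0.25]: (0.0+189.4)/2 × 0.25 = 23.675
  [0.25→1.75]: (189.4+471.5)/2 × 1.5 = 495.675
  [1.75→2.75]: (471.5+407.0)/2 × 1 = 439.25
  [2.75→3]: (407.0+386.0)/2 × 0.25 = 99.125
  [3→3.5]: (386.0+343.8)/2 × 0.5 = 182.45
  [3.5→4]: (343.8+303.7)/2 × 0.5 = 161.875
  [4→4.5]: (303.7+266.9)/2 × 0.5 = 142.65
  Sum = 1544.7 ng/mL·h
Extrapolated tail: C_last / k_e = 266.9 / 0.273 = 977.656
AUC_0→∞ = 1544.7 + 977.656 = 2522.356 ng/mL·h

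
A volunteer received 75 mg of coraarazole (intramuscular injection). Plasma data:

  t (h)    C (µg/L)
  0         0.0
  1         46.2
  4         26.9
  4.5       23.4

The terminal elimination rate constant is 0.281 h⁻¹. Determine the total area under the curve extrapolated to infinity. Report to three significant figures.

AUC = 229 µg/L·h

Trapezoidal AUC_0→4.5:
  [0→1]: (0.0+46.2)/2 × 1 = 23.1
  [1→4]: (46.2+26.9)/2 × 3 = 109.65
  [4→4.5]: (26.9+23.4)/2 × 0.5 = 12.575
  Sum = 145.325 µg/L·h
Extrapolated tail: C_last / k_e = 23.4 / 0.281 = 83.274
AUC_0→∞ = 145.325 + 83.274 = 228.599 µg/L·h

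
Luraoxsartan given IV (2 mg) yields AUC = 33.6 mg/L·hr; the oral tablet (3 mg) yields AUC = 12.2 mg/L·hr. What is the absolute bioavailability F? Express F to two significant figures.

F = (AUC_ev / D_ev) / (AUC_iv / D_iv)
  = (12.2/3) / (33.6/2)
  = 4.06667 / 16.8 = 0.2421

F = 0.24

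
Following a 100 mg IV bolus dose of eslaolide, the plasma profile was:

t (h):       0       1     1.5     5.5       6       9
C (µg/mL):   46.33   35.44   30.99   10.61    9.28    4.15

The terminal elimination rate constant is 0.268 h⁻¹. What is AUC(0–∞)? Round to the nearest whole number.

Trapezoidal AUC_0→9:
  [0→1]: (46.33+35.44)/2 × 1 = 40.885
  [1→1.5]: (35.44+30.99)/2 × 0.5 = 16.6075
  [1.5→5.5]: (30.99+10.61)/2 × 4 = 83.2
  [5.5→6]: (10.61+9.28)/2 × 0.5 = 4.9725
  [6→9]: (9.28+4.15)/2 × 3 = 20.145
  Sum = 165.81 µg/mL·h
Extrapolated tail: C_last / k_e = 4.15 / 0.268 = 15.485
AUC_0→∞ = 165.81 + 15.485 = 181.295 µg/mL·h

AUC = 181 µg/mL·h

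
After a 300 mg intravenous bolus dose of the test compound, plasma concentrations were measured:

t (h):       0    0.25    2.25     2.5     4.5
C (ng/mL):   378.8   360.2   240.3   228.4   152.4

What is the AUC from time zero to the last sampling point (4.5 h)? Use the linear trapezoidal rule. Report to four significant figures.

Trapezoidal AUC_0→4.5:
  [0→0.25]: (378.8+360.2)/2 × 0.25 = 92.375
  [0.25→2.25]: (360.2+240.3)/2 × 2 = 600.5
  [2.25→2.5]: (240.3+228.4)/2 × 0.25 = 58.5875
  [2.5→4.5]: (228.4+152.4)/2 × 2 = 380.8
  Sum = 1132.2625 ng/mL·h

AUC = 1132 ng/mL·h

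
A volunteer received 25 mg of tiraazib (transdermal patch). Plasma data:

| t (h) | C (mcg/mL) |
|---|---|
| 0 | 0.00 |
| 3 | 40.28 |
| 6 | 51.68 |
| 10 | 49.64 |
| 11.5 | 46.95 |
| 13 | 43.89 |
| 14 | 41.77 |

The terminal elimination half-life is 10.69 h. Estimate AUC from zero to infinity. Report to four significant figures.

Trapezoidal AUC_0→14:
  [0→3]: (0.00+40.28)/2 × 3 = 60.42
  [3→6]: (40.28+51.68)/2 × 3 = 137.94
  [6→10]: (51.68+49.64)/2 × 4 = 202.64
  [10→11.5]: (49.64+46.95)/2 × 1.5 = 72.4425
  [11.5→13]: (46.95+43.89)/2 × 1.5 = 68.13
  [13→14]: (43.89+41.77)/2 × 1 = 42.83
  Sum = 584.4025 mcg/mL·h
k_e = ln2 / t½ = 0.693147 / 10.69 = 0.0648 h^-1
Extrapolated tail: C_last / k_e = 41.77 / 0.0648 = 644.599
AUC_0→∞ = 584.4025 + 644.599 = 1229.0015 mcg/mL·h

AUC = 1229 mcg/mL·h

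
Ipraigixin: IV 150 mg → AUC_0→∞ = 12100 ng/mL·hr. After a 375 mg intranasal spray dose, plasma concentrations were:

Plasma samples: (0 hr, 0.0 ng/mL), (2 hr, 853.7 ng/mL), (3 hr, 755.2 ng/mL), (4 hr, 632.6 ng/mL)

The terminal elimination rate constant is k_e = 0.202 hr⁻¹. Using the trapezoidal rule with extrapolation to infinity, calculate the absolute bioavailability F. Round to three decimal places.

F = 0.181

Trapezoidal AUC_0→4 (intranasal spray):
  [0→2]: (0.0+853.7)/2 × 2 = 853.7
  [2→3]: (853.7+755.2)/2 × 1 = 804.45
  [3→4]: (755.2+632.6)/2 × 1 = 693.9
  Sum = 2352.05 ng/mL·hr
Tail: C_last/k_e = 632.6/0.202 = 3131.683
AUC_0→∞ (intranasal spray) = 2352.05 + 3131.683 = 5483.733 ng/mL·hr
F = (AUC_ev/D_ev)/(AUC_iv/D_iv) = (5483.733/375)/(12100/150) = 14.623288/80.6667 = 0.1813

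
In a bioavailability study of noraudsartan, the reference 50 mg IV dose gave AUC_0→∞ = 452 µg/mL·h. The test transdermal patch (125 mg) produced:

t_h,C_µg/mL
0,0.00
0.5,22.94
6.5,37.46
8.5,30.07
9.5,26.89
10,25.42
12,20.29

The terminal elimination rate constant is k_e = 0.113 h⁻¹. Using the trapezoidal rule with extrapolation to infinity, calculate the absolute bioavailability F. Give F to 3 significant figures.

Trapezoidal AUC_0→12 (transdermal patch):
  [0→0.5]: (0.00+22.94)/2 × 0.5 = 5.735
  [0.5→6.5]: (22.94+37.46)/2 × 6 = 181.2
  [6.5→8.5]: (37.46+30.07)/2 × 2 = 67.53
  [8.5→9.5]: (30.07+26.89)/2 × 1 = 28.48
  [9.5→10]: (26.89+25.42)/2 × 0.5 = 13.0775
  [10→12]: (25.42+20.29)/2 × 2 = 45.71
  Sum = 341.7325 µg/mL·h
Tail: C_last/k_e = 20.29/0.113 = 179.558
AUC_0→∞ (transdermal patch) = 341.7325 + 179.558 = 521.2905 µg/mL·h
F = (AUC_ev/D_ev)/(AUC_iv/D_iv) = (521.2905/125)/(452/50) = 4.170324/9.04 = 0.4613

F = 0.461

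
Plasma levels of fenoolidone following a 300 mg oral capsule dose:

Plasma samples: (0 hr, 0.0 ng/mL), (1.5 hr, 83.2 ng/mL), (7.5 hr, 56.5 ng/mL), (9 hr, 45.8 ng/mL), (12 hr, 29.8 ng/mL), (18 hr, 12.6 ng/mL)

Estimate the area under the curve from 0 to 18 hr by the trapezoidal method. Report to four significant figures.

Trapezoidal AUC_0→18:
  [0→1.5]: (0.0+83.2)/2 × 1.5 = 62.4
  [1.5→7.5]: (83.2+56.5)/2 × 6 = 419.1
  [7.5→9]: (56.5+45.8)/2 × 1.5 = 76.725
  [9→12]: (45.8+29.8)/2 × 3 = 113.4
  [12→18]: (29.8+12.6)/2 × 6 = 127.2
  Sum = 798.825 ng/mL·hr

AUC = 798.8 ng/mL·hr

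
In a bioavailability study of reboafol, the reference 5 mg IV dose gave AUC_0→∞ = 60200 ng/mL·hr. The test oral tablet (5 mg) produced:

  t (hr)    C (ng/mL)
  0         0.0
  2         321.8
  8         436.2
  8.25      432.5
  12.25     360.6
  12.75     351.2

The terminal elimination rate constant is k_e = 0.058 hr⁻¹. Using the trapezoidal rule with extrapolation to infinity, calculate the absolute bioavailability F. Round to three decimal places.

F = 0.175

Trapezoidal AUC_0→12.75 (oral tablet):
  [0→2]: (0.0+321.8)/2 × 2 = 321.8
  [2→8]: (321.8+436.2)/2 × 6 = 2274.0
  [8→8.25]: (436.2+432.5)/2 × 0.25 = 108.5875
  [8.25→12.25]: (432.5+360.6)/2 × 4 = 1586.2
  [12.25→12.75]: (360.6+351.2)/2 × 0.5 = 177.95
  Sum = 4468.5375 ng/mL·hr
Tail: C_last/k_e = 351.2/0.058 = 6055.172
AUC_0→∞ (oral tablet) = 4468.5375 + 6055.172 = 10523.7095 ng/mL·hr
F = (AUC_ev/D_ev)/(AUC_iv/D_iv) = (10523.7095/5)/(60200/5) = 2104.7419/12040 = 0.1748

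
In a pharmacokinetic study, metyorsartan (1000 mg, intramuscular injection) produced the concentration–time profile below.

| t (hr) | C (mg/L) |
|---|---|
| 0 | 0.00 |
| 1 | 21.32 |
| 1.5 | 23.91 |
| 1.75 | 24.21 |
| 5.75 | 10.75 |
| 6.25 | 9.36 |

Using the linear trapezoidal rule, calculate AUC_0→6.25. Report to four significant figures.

AUC = 102.9 mg/L·hr

Trapezoidal AUC_0→6.25:
  [0→1]: (0.00+21.32)/2 × 1 = 10.66
  [1→1.5]: (21.32+23.91)/2 × 0.5 = 11.3075
  [1.5→1.75]: (23.91+24.21)/2 × 0.25 = 6.015
  [1.75→5.75]: (24.21+10.75)/2 × 4 = 69.92
  [5.75→6.25]: (10.75+9.36)/2 × 0.5 = 5.0275
  Sum = 102.93 mg/L·hr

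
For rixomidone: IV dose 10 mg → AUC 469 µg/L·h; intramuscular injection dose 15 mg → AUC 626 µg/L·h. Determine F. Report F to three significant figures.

F = 0.890

F = (AUC_ev / D_ev) / (AUC_iv / D_iv)
  = (626/15) / (469/10)
  = 41.7333 / 46.9 = 0.8898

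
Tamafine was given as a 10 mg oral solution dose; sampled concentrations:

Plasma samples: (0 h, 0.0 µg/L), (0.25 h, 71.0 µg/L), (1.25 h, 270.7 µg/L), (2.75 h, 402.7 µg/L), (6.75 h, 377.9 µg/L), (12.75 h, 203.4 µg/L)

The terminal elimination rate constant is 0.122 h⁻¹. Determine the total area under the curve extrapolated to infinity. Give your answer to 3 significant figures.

Trapezoidal AUC_0→12.75:
  [0→0.25]: (0.0+71.0)/2 × 0.25 = 8.875
  [0.25→1.25]: (71.0+270.7)/2 × 1 = 170.85
  [1.25→2.75]: (270.7+402.7)/2 × 1.5 = 505.05
  [2.75→6.75]: (402.7+377.9)/2 × 4 = 1561.2
  [6.75→12.75]: (377.9+203.4)/2 × 6 = 1743.9
  Sum = 3989.875 µg/L·h
Extrapolated tail: C_last / k_e = 203.4 / 0.122 = 1667.213
AUC_0→∞ = 3989.875 + 1667.213 = 5657.088 µg/L·h

AUC = 5660 µg/L·h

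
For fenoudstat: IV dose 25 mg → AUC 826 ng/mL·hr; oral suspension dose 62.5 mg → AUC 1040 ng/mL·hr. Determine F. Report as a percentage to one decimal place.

F = (AUC_ev / D_ev) / (AUC_iv / D_iv)
  = (1040/62.5) / (826/25)
  = 16.64 / 33.04 = 0.5036
  = 50.36%

F = 50.4%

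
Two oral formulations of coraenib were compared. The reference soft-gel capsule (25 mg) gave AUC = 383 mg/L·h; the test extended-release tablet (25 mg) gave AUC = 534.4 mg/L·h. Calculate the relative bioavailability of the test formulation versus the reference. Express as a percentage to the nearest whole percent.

F_rel = 140%

F_rel = (AUC_test/D_test) / (AUC_ref/D_ref)
      = (534.4/25) / (383/25)
      = 21.376 / 15.32 = 1.3953 = 139.53%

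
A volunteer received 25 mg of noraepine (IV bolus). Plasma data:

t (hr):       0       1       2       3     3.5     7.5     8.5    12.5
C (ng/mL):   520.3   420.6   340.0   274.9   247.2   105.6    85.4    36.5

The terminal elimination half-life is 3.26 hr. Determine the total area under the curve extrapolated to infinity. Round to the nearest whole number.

AUC = 2505 ng/mL·hr

Trapezoidal AUC_0→12.5:
  [0→1]: (520.3+420.6)/2 × 1 = 470.45
  [1→2]: (420.6+340.0)/2 × 1 = 380.3
  [2→3]: (340.0+274.9)/2 × 1 = 307.45
  [3→3.5]: (274.9+247.2)/2 × 0.5 = 130.525
  [3.5→7.5]: (247.2+105.6)/2 × 4 = 705.6
  [7.5→8.5]: (105.6+85.4)/2 × 1 = 95.5
  [8.5→12.5]: (85.4+36.5)/2 × 4 = 243.8
  Sum = 2333.625 ng/mL·hr
k_e = ln2 / t½ = 0.693147 / 3.26 = 0.2126 hr^-1
Extrapolated tail: C_last / k_e = 36.5 / 0.2126 = 171.684
AUC_0→∞ = 2333.625 + 171.684 = 2505.309 ng/mL·hr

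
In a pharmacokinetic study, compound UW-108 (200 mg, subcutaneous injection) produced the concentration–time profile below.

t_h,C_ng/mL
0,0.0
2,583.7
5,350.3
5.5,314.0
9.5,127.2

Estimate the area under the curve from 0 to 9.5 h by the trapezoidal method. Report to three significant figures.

AUC = 3030 ng/mL·h

Trapezoidal AUC_0→9.5:
  [0→2]: (0.0+583.7)/2 × 2 = 583.7
  [2→5]: (583.7+350.3)/2 × 3 = 1401.0
  [5→5.5]: (350.3+314.0)/2 × 0.5 = 166.075
  [5.5→9.5]: (314.0+127.2)/2 × 4 = 882.4
  Sum = 3033.175 ng/mL·h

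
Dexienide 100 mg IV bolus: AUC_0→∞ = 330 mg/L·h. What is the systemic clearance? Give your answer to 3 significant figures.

CL = Dose_iv / AUC_0→∞
   = 100 / 330 = 0.30303 L/h

CL = 0.303 L/h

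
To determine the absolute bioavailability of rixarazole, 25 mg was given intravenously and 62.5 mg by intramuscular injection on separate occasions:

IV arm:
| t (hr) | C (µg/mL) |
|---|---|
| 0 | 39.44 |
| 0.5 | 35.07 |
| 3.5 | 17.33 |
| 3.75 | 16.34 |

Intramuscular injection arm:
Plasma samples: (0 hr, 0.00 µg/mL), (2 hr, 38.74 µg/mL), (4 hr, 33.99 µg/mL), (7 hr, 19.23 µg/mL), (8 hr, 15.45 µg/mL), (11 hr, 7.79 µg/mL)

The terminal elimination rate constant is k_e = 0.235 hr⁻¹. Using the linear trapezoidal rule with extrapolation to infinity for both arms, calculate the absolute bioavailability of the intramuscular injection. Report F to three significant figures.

F = 0.647

Trapezoidal AUC_0→3.75 (IV):
  [0→0.5]: (39.44+35.07)/2 × 0.5 = 18.6275
  [0.5→3.5]: (35.07+17.33)/2 × 3 = 78.6
  [3.5→3.75]: (17.33+16.34)/2 × 0.25 = 4.20875
  Sum = 101.43625 µg/mL·hr
IV tail: 16.34/0.235 = 69.532; AUC_iv,0→∞ = 101.43625 + 69.532 = 170.96825 µg/mL·hr
Trapezoidal AUC_0→11 (intramuscular injection):
  [0→2]: (0.00+38.74)/2 × 2 = 38.74
  [2→4]: (38.74+33.99)/2 × 2 = 72.73
  [4→7]: (33.99+19.23)/2 × 3 = 79.83
  [7→8]: (19.23+15.45)/2 × 1 = 17.34
  [8→11]: (15.45+7.79)/2 × 3 = 34.86
  Sum = 243.5 µg/mL·hr
intramuscular injection tail: 7.79/0.235 = 33.149; AUC_ev,0→∞ = 243.5 + 33.149 = 276.649 µg/mL·hr
F = (AUC_ev/D_ev)/(AUC_iv/D_iv) = (276.649/62.5)/(170.96825/25) = 4.426384/6.83873 = 0.6473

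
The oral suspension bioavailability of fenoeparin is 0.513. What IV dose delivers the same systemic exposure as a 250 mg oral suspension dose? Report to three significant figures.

Systemic exposure from an extravascular dose = F × D_ev, so the equivalent IV dose is F × D_ev.
D_iv = F × D_ev = 0.513 × 250 = 128.25 mg

D_iv = 128 mg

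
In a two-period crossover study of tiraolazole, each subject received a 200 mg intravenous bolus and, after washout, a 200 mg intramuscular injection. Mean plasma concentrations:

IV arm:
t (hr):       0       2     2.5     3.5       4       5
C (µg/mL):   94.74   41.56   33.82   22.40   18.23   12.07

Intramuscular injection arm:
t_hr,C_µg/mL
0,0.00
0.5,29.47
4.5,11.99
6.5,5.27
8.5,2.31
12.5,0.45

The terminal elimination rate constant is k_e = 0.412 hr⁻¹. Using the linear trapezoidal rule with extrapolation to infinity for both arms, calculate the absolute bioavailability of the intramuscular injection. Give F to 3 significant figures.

Trapezoidal AUC_0→5 (IV):
  [0→2]: (94.74+41.56)/2 × 2 = 136.3
  [2→2.5]: (41.56+33.82)/2 × 0.5 = 18.845
  [2.5→3.5]: (33.82+22.40)/2 × 1 = 28.11
  [3.5→4]: (22.40+18.23)/2 × 0.5 = 10.1575
  [4→5]: (18.23+12.07)/2 × 1 = 15.15
  Sum = 208.5625 µg/mL·hr
IV tail: 12.07/0.412 = 29.296; AUC_iv,0→∞ = 208.5625 + 29.296 = 237.8585 µg/mL·hr
Trapezoidal AUC_0→12.5 (intramuscular injection):
  [0→0.5]: (0.00+29.47)/2 × 0.5 = 7.3675
  [0.5→4.5]: (29.47+11.99)/2 × 4 = 82.92
  [4.5→6.5]: (11.99+5.27)/2 × 2 = 17.26
  [6.5→8.5]: (5.27+2.31)/2 × 2 = 7.58
  [8.5→12.5]: (2.31+0.45)/2 × 4 = 5.52
  Sum = 120.6475 µg/mL·hr
intramuscular injection tail: 0.45/0.412 = 1.092; AUC_ev,0→∞ = 120.6475 + 1.092 = 121.7395 µg/mL·hr
F = (AUC_ev/D_ev)/(AUC_iv/D_iv) = (121.7395/200)/(237.8585/200) = 0.6086975/1.1892925 = 0.5118

F = 0.512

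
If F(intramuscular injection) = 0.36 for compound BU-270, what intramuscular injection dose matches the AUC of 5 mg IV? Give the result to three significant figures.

For equal systemic exposure: F × D_ev = D_iv
D_ev = D_iv / F = 5 / 0.36 = 13.8889 mg

D_intramuscular = 13.9 mg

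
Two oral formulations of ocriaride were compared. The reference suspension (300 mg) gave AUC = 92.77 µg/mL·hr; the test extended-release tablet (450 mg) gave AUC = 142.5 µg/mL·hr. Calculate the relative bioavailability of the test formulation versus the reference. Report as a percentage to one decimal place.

F_rel = 102.4%

F_rel = (AUC_test/D_test) / (AUC_ref/D_ref)
      = (142.5/450) / (92.77/300)
      = 0.316667 / 0.309233 = 1.0240 = 102.40%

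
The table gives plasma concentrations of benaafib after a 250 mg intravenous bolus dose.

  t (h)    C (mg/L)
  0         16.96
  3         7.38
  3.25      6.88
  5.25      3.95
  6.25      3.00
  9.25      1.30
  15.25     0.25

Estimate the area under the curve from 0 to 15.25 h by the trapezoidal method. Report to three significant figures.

Trapezoidal AUC_0→15.25:
  [0→3]: (16.96+7.38)/2 × 3 = 36.51
  [3→3.25]: (7.38+6.88)/2 × 0.25 = 1.7825
  [3.25→5.25]: (6.88+3.95)/2 × 2 = 10.83
  [5.25→6.25]: (3.95+3.00)/2 × 1 = 3.475
  [6.25→9.25]: (3.00+1.30)/2 × 3 = 6.45
  [9.25→15.25]: (1.30+0.25)/2 × 6 = 4.65
  Sum = 63.6975 mg/L·h

AUC = 63.7 mg/L·h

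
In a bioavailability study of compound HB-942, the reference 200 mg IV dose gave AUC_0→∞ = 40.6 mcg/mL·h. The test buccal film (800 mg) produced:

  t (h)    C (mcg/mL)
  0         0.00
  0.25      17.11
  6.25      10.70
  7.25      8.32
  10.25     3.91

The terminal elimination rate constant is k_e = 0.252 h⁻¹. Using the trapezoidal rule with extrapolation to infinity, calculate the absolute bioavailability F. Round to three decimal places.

Trapezoidal AUC_0→10.25 (buccal film):
  [0→0.25]: (0.00+17.11)/2 × 0.25 = 2.13875
  [0.25→6.25]: (17.11+10.70)/2 × 6 = 83.43
  [6.25→7.25]: (10.70+8.32)/2 × 1 = 9.51
  [7.25→10.25]: (8.32+3.91)/2 × 3 = 18.345
  Sum = 113.42375 mcg/mL·h
Tail: C_last/k_e = 3.91/0.252 = 15.516
AUC_0→∞ (buccal film) = 113.42375 + 15.516 = 128.93975 mcg/mL·h
F = (AUC_ev/D_ev)/(AUC_iv/D_iv) = (128.93975/800)/(40.6/200) = 0.161175/0.203 = 0.7940

F = 0.794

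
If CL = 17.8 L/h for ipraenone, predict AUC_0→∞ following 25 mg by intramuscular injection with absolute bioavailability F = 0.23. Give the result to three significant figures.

AUC_0→∞ = F × Dose / CL
        = 0.23 × 25 / 17.8 = 0.323034 mg/L·h

AUC = 0.323 mg/L·h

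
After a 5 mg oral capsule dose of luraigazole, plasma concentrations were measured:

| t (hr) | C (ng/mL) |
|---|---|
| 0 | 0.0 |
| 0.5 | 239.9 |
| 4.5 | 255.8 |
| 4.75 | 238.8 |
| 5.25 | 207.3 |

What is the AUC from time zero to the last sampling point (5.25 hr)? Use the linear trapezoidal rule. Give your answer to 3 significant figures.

AUC = 1220 ng/mL·hr

Trapezoidal AUC_0→5.25:
  [0→0.5]: (0.0+239.9)/2 × 0.5 = 59.975
  [0.5→4.5]: (239.9+255.8)/2 × 4 = 991.4
  [4.5→4.75]: (255.8+238.8)/2 × 0.25 = 61.825
  [4.75→5.25]: (238.8+207.3)/2 × 0.5 = 111.525
  Sum = 1224.725 ng/mL·hr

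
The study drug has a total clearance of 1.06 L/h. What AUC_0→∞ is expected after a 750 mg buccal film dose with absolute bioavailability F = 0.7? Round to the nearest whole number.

AUC = 495 mg/L·h

AUC_0→∞ = F × Dose / CL
        = 0.7 × 750 / 1.06 = 495.283 mg/L·h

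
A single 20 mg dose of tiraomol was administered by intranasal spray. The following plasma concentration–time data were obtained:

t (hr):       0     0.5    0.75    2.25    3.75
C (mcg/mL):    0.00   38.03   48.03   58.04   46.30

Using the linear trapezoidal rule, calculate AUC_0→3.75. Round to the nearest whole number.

AUC = 178 mcg/mL·hr

Trapezoidal AUC_0→3.75:
  [0→0.5]: (0.00+38.03)/2 × 0.5 = 9.5075
  [0.5→0.75]: (38.03+48.03)/2 × 0.25 = 10.7575
  [0.75→2.25]: (48.03+58.04)/2 × 1.5 = 79.5525
  [2.25→3.75]: (58.04+46.30)/2 × 1.5 = 78.255
  Sum = 178.0725 mcg/mL·hr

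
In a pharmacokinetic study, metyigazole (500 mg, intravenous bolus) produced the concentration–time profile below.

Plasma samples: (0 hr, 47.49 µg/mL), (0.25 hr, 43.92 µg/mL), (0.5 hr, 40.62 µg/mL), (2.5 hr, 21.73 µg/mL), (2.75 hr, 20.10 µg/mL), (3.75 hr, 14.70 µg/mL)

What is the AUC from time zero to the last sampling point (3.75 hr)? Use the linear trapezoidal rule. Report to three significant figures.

Trapezoidal AUC_0→3.75:
  [0→0.25]: (47.49+43.92)/2 × 0.25 = 11.42625
  [0.25→0.5]: (43.92+40.62)/2 × 0.25 = 10.5675
  [0.5→2.5]: (40.62+21.73)/2 × 2 = 62.35
  [2.5→2.75]: (21.73+20.10)/2 × 0.25 = 5.22875
  [2.75→3.75]: (20.10+14.70)/2 × 1 = 17.4
  Sum = 106.9725 µg/mL·hr

AUC = 107 µg/mL·hr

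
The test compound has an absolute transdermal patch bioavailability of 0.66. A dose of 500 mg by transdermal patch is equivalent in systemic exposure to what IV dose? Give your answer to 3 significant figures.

D_iv = 330 mg

Systemic exposure from an extravascular dose = F × D_ev, so the equivalent IV dose is F × D_ev.
D_iv = F × D_ev = 0.66 × 500 = 330 mg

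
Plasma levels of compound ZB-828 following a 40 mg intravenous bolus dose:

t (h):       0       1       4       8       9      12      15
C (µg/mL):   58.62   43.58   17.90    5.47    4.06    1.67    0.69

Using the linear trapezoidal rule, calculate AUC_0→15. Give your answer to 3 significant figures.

Trapezoidal AUC_0→15:
  [0→1]: (58.62+43.58)/2 × 1 = 51.1
  [1→4]: (43.58+17.90)/2 × 3 = 92.22
  [4→8]: (17.90+5.47)/2 × 4 = 46.74
  [8→9]: (5.47+4.06)/2 × 1 = 4.765
  [9→12]: (4.06+1.67)/2 × 3 = 8.595
  [12→15]: (1.67+0.69)/2 × 3 = 3.54
  Sum = 206.96 µg/mL·h

AUC = 207 µg/mL·h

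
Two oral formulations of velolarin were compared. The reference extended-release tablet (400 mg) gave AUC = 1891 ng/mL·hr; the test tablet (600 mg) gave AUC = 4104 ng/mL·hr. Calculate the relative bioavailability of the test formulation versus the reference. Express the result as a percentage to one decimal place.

F_rel = 144.7%

F_rel = (AUC_test/D_test) / (AUC_ref/D_ref)
      = (4104/600) / (1891/400)
      = 6.84 / 4.7275 = 1.4469 = 144.69%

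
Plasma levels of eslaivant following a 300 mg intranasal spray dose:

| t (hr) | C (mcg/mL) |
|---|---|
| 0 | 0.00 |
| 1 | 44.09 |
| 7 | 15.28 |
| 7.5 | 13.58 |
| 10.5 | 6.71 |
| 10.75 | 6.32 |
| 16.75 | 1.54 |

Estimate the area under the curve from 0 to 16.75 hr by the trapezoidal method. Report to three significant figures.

AUC = 263 mcg/mL·hr

Trapezoidal AUC_0→16.75:
  [0→1]: (0.00+44.09)/2 × 1 = 22.045
  [1→7]: (44.09+15.28)/2 × 6 = 178.11
  [7→7.5]: (15.28+13.58)/2 × 0.5 = 7.215
  [7.5→10.5]: (13.58+6.71)/2 × 3 = 30.435
  [10.5→10.75]: (6.71+6.32)/2 × 0.25 = 1.62875
  [10.75→16.75]: (6.32+1.54)/2 × 6 = 23.58
  Sum = 263.01375 mcg/mL·hr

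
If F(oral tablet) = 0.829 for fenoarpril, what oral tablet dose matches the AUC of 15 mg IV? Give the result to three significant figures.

For equal systemic exposure: F × D_ev = D_iv
D_ev = D_iv / F = 15 / 0.829 = 18.0941 mg

D_oral = 18.1 mg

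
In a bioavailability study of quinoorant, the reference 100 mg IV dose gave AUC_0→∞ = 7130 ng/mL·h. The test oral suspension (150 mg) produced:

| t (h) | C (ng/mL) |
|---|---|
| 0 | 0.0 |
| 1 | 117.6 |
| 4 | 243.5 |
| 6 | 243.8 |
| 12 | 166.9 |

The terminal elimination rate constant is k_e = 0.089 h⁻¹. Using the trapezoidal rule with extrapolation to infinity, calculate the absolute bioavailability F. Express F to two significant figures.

Trapezoidal AUC_0→12 (oral suspension):
  [0→1]: (0.0+117.6)/2 × 1 = 58.8
  [1→4]: (117.6+243.5)/2 × 3 = 541.65
  [4→6]: (243.5+243.8)/2 × 2 = 487.3
  [6→12]: (243.8+166.9)/2 × 6 = 1232.1
  Sum = 2319.85 ng/mL·h
Tail: C_last/k_e = 166.9/0.089 = 1875.281
AUC_0→∞ (oral suspension) = 2319.85 + 1875.281 = 4195.131 ng/mL·h
F = (AUC_ev/D_ev)/(AUC_iv/D_iv) = (4195.131/150)/(7130/100) = 27.96754/71.3 = 0.3923

F = 0.39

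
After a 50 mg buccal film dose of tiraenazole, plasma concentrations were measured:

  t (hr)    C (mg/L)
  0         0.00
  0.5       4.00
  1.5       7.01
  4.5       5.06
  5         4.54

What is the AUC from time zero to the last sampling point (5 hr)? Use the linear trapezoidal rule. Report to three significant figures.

AUC = 27.0 mg/L·hr

Trapezoidal AUC_0→5:
  [0→0.5]: (0.00+4.00)/2 × 0.5 = 1.0
  [0.5→1.5]: (4.00+7.01)/2 × 1 = 5.505
  [1.5→4.5]: (7.01+5.06)/2 × 3 = 18.105
  [4.5→5]: (5.06+4.54)/2 × 0.5 = 2.4
  Sum = 27.01 mg/L·hr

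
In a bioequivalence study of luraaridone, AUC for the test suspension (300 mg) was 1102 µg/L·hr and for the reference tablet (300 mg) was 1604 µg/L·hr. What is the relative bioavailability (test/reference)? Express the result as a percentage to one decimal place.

F_rel = (AUC_test/D_test) / (AUC_ref/D_ref)
      = (1102/300) / (1604/300)
      = 3.67333 / 5.34667 = 0.6870 = 68.70%

F_rel = 68.7%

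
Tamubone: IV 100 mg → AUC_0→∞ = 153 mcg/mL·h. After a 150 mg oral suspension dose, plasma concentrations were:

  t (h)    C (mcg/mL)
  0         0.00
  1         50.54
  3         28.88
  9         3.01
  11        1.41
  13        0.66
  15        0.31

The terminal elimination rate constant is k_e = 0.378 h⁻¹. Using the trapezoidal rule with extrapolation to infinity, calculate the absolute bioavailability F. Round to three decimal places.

Trapezoidal AUC_0→15 (oral suspension):
  [0→1]: (0.00+50.54)/2 × 1 = 25.27
  [1→3]: (50.54+28.88)/2 × 2 = 79.42
  [3→9]: (28.88+3.01)/2 × 6 = 95.67
  [9→11]: (3.01+1.41)/2 × 2 = 4.42
  [11→13]: (1.41+0.66)/2 × 2 = 2.07
  [13→15]: (0.66+0.31)/2 × 2 = 0.97
  Sum = 207.82 mcg/mL·h
Tail: C_last/k_e = 0.31/0.378 = 0.820
AUC_0→∞ (oral suspension) = 207.82 + 0.820 = 208.64 mcg/mL·h
F = (AUC_ev/D_ev)/(AUC_iv/D_iv) = (208.64/150)/(153/100) = 1.39093/1.53 = 0.9091

F = 0.909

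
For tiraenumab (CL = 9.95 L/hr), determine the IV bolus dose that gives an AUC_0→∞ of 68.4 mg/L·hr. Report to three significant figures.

Dose_iv = CL × AUC_0→∞
     = 9.95 × 68.4 = 680.58 mg

Dose = 681 mg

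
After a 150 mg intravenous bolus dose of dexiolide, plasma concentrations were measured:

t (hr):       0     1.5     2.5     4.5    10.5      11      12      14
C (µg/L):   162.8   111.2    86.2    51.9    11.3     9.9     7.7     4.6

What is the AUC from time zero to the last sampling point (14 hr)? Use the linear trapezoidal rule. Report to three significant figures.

AUC = 658 µg/L·hr

Trapezoidal AUC_0→14:
  [0→1.5]: (162.8+111.2)/2 × 1.5 = 205.5
  [1.5→2.5]: (111.2+86.2)/2 × 1 = 98.7
  [2.5→4.5]: (86.2+51.9)/2 × 2 = 138.1
  [4.5→10.5]: (51.9+11.3)/2 × 6 = 189.6
  [10.5→11]: (11.3+9.9)/2 × 0.5 = 5.3
  [11→12]: (9.9+7.7)/2 × 1 = 8.8
  [12→14]: (7.7+4.6)/2 × 2 = 12.3
  Sum = 658.3 µg/L·hr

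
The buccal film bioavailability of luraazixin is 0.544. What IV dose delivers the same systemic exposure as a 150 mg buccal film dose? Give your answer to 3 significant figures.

Systemic exposure from an extravascular dose = F × D_ev, so the equivalent IV dose is F × D_ev.
D_iv = F × D_ev = 0.544 × 150 = 81.6 mg

D_iv = 81.6 mg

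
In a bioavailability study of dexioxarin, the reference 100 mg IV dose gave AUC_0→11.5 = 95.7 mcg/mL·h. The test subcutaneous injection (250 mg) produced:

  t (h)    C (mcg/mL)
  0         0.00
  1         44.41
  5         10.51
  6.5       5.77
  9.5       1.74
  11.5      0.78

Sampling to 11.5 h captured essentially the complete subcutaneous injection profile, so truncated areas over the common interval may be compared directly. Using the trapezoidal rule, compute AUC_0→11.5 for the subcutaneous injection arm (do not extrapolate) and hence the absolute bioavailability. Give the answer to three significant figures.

Trapezoidal AUC_0→11.5 (subcutaneous injection):
  [0→1]: (0.00+44.41)/2 × 1 = 22.205
  [1→5]: (44.41+10.51)/2 × 4 = 109.84
  [5→6.5]: (10.51+5.77)/2 × 1.5 = 12.21
  [6.5→9.5]: (5.77+1.74)/2 × 3 = 11.265
  [9.5→11.5]: (1.74+0.78)/2 × 2 = 2.52
  Sum = 158.04 mcg/mL·h
F = (AUC_ev/D_ev)/(AUC_iv/D_iv) = (158.04/250)/(95.7/100) = 0.63216/0.957 = 0.6606

F = 0.661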